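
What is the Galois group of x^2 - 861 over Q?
Gal(K/Q) = Z/2Z (cyclic of order 2)

x^2 - 861 is irreducible over Q since 861 is not a rational square. The splitting field Q(sqrt(861)) has degree 2 over Q, and its unique nontrivial automorphism is sqrt(861) ↦ -sqrt(861). Hence Gal(Q(sqrt(861))/Q) = Z/2Z.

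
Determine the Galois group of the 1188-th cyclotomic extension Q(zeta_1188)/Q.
|Gal(Q(zeta_1188)/Q)| = phi(1188) = 360; group ≅ (Z/1188Z)^* ≅ Z/2Z × Z/10Z × Z/18Z

The n-th cyclotomic polynomial Φ_1188(x) is the minimal polynomial of zeta_1188 over Q and has degree phi(1188) = 360. So Q(zeta_1188) is a degree-360 Galois extension with Galois group (Z/1188Z)^*. By CRT, (Z/1188Z)^* ≅ (Z/4Z)^* × (Z/27Z)^* × (Z/11Z)^*. Each prime-power unit group is (Z/4Z)^* ≅ Z/2Z; (Z/27Z)^* ≅ Z/18Z; (Z/11Z)^* ≅ Z/10Z. Hence Gal(Q(zeta_1188)/Q) ≅ Z/2Z × Z/10Z × Z/18Z.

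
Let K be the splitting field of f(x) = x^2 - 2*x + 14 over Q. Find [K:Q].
[K:Q] = 2

The discriminant of x^2 + (-2)*x + (14) is b^2 - 4c = 4 - (56) = -52. Since -52 is not a perfect square in Q, the polynomial is irreducible over Q. Its two roots generate a degree-2 extension, so [K:Q] = 2.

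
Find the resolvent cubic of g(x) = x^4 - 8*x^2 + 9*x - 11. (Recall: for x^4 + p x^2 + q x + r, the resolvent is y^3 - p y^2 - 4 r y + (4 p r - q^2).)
h(y) = y^3 + 8*y^2 + 44*y + 271

Identify coefficients: p = -8, q = 9, r = -11.
Plug into h(y) = y^3 - p y^2 - 4 r y + (4 p r - q^2):
  h(y) = y^3 - (-8) y^2 - 4*(-11) y + (4*(-8)*(-11) - (9)^2)
       = y^3 + (8) y^2 + (44) y + (271).
Simplifying: h(y) = y^3 + 8*y^2 + 44*y + 271.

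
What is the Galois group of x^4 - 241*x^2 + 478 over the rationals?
Gal(K/Q) = V_4 (Klein four-group, Z/2Z × Z/2Z)

f factors as (x^2 - 239)(x^2 - 2), so the splitting field is K = Q(sqrt(239), sqrt(2)). The elements 239, 2, 478 are all non-squares in Q, so sqrt(239) and sqrt(2) generate independent quadratic extensions. Thus [K:Q] = 4 and Gal(K/Q) is generated by the two order-2 automorphisms sqrt(239) ↦ -sqrt(239) and sqrt(2) ↦ -sqrt(2), giving V_4.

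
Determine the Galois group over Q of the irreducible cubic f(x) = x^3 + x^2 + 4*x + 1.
Gal(K/Q) = S_3 (symmetric group of order 6)

Compute the discriminant of x^3 + (1)*x^2 + (4)*x + (1): Δ = -199. Since Δ is not a rational square, the Galois group is not contained in A_3; it must be the full S_3 (irreducibility of the cubic rules out anything smaller).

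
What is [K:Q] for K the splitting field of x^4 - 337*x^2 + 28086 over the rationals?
[K:Q] = 4

f factors as (x^2 - 151)(x^2 - 186); the splitting field is K = Q(sqrt(151), sqrt(186)). Since 151, 186, and 28086 are all non-squares in Q, the three subfields Q(sqrt(151)), Q(sqrt(186)), Q(sqrt(28086)) are distinct degree-2 extensions, so [K:Q] = 4 (Klein four Galois group).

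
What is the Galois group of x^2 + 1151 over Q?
Gal(K/Q) = Z/2Z (cyclic of order 2)

x^2 + 1151 is irreducible over Q since -1151 is not a rational square. The splitting field Q(sqrt(-1151)) has degree 2 over Q, and its unique nontrivial automorphism is sqrt(-1151) ↦ -sqrt(-1151). Hence Gal(Q(sqrt(-1151))/Q) = Z/2Z.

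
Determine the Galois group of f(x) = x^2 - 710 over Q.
Gal(K/Q) = Z/2Z (cyclic of order 2)

x^2 - 710 is irreducible over Q since 710 is not a rational square. The splitting field Q(sqrt(710)) has degree 2 over Q, and its unique nontrivial automorphism is sqrt(710) ↦ -sqrt(710). Hence Gal(Q(sqrt(710))/Q) = Z/2Z.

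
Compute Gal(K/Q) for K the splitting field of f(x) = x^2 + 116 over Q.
Gal(K/Q) = Z/2Z (cyclic of order 2)

x^2 + 116 is irreducible over Q since -116 is not a rational square. The splitting field Q(sqrt(-116)) has degree 2 over Q, and its unique nontrivial automorphism is sqrt(-116) ↦ -sqrt(-116). Hence Gal(Q(sqrt(-116))/Q) = Z/2Z.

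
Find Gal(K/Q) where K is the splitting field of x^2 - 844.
Gal(K/Q) = Z/2Z (cyclic of order 2)

x^2 - 844 is irreducible over Q since 844 is not a rational square. The splitting field Q(sqrt(844)) has degree 2 over Q, and its unique nontrivial automorphism is sqrt(844) ↦ -sqrt(844). Hence Gal(Q(sqrt(844))/Q) = Z/2Z.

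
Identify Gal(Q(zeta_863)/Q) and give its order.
|Gal(Q(zeta_863)/Q)| = phi(863) = 862; group ≅ (Z/863Z)^* ≅ Z/862Z

The n-th cyclotomic polynomial Φ_863(x) is the minimal polynomial of zeta_863 over Q and has degree phi(863) = 862. So Q(zeta_863) is a degree-862 Galois extension with Galois group (Z/863Z)^*. (Z/863Z)^* is cyclic since 863 is an odd prime power (or 4). Hence Gal(Q(zeta_863)/Q) ≅ Z/862Z.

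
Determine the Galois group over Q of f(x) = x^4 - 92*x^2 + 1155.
Gal(K/Q) = V_4 (Klein four-group, Z/2Z × Z/2Z)

f factors as (x^2 - 77)(x^2 - 15), so the splitting field is K = Q(sqrt(77), sqrt(15)). The elements 77, 15, 1155 are all non-squares in Q, so sqrt(77) and sqrt(15) generate independent quadratic extensions. Thus [K:Q] = 4 and Gal(K/Q) is generated by the two order-2 automorphisms sqrt(77) ↦ -sqrt(77) and sqrt(15) ↦ -sqrt(15), giving V_4.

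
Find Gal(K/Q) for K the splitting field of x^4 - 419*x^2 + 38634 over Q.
Gal(K/Q) = V_4 (Klein four-group, Z/2Z × Z/2Z)

f factors as (x^2 - 282)(x^2 - 137), so the splitting field is K = Q(sqrt(282), sqrt(137)). The elements 282, 137, 38634 are all non-squares in Q, so sqrt(282) and sqrt(137) generate independent quadratic extensions. Thus [K:Q] = 4 and Gal(K/Q) is generated by the two order-2 automorphisms sqrt(282) ↦ -sqrt(282) and sqrt(137) ↦ -sqrt(137), giving V_4.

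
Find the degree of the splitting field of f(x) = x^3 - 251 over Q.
[K:Q] = 6

x^3 - 251 has one real root r = 251^(1/3) and two complex roots r*zeta_3, r*zeta_3^2 where zeta_3 = e^(2*pi*i/3). The splitting field is Q(r, zeta_3). [Q(r):Q] = 3 and [Q(zeta_3):Q] = 2 with gcd = 1, so [Q(r, zeta_3):Q] = 3 * 2 = 6.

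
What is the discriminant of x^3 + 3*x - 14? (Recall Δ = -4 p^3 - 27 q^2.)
Δ = -5400

For a depressed cubic x^3 + p x + q the discriminant is Δ = -4 p^3 - 27 q^2 = -4*(3)^3 - 27*(-14)^2 = -108 - 5292 = -5400.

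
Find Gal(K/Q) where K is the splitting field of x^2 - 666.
Gal(K/Q) = Z/2Z (cyclic of order 2)

x^2 - 666 is irreducible over Q since 666 is not a rational square. The splitting field Q(sqrt(666)) has degree 2 over Q, and its unique nontrivial automorphism is sqrt(666) ↦ -sqrt(666). Hence Gal(Q(sqrt(666))/Q) = Z/2Z.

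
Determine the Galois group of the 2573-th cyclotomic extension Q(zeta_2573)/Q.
|Gal(Q(zeta_2573)/Q)| = phi(2573) = 2460; group ≅ (Z/2573Z)^* ≅ Z/30Z × Z/82Z

The n-th cyclotomic polynomial Φ_2573(x) is the minimal polynomial of zeta_2573 over Q and has degree phi(2573) = 2460. So Q(zeta_2573) is a degree-2460 Galois extension with Galois group (Z/2573Z)^*. By CRT, (Z/2573Z)^* ≅ (Z/31Z)^* × (Z/83Z)^*. Each prime-power unit group is (Z/31Z)^* ≅ Z/30Z; (Z/83Z)^* ≅ Z/82Z. Hence Gal(Q(zeta_2573)/Q) ≅ Z/30Z × Z/82Z.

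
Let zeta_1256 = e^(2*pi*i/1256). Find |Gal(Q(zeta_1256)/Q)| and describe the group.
|Gal(Q(zeta_1256)/Q)| = phi(1256) = 624; group ≅ (Z/1256Z)^* ≅ Z/2Z × Z/2Z × Z/156Z

The n-th cyclotomic polynomial Φ_1256(x) is the minimal polynomial of zeta_1256 over Q and has degree phi(1256) = 624. So Q(zeta_1256) is a degree-624 Galois extension with Galois group (Z/1256Z)^*. By CRT, (Z/1256Z)^* ≅ (Z/8Z)^* × (Z/157Z)^*. Each prime-power unit group is (Z/8Z)^* ≅ Z/2Z × Z/2Z; (Z/157Z)^* ≅ Z/156Z. Hence Gal(Q(zeta_1256)/Q) ≅ Z/2Z × Z/2Z × Z/156Z.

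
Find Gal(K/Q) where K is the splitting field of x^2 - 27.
Gal(K/Q) = Z/2Z (cyclic of order 2)

x^2 - 27 is irreducible over Q since 27 is not a rational square. The splitting field Q(sqrt(27)) has degree 2 over Q, and its unique nontrivial automorphism is sqrt(27) ↦ -sqrt(27). Hence Gal(Q(sqrt(27))/Q) = Z/2Z.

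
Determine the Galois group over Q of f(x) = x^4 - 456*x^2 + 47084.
Gal(K/Q) = V_4 (Klein four-group, Z/2Z × Z/2Z)

f factors as (x^2 - 298)(x^2 - 158), so the splitting field is K = Q(sqrt(298), sqrt(158)). The elements 298, 158, 47084 are all non-squares in Q, so sqrt(298) and sqrt(158) generate independent quadratic extensions. Thus [K:Q] = 4 and Gal(K/Q) is generated by the two order-2 automorphisms sqrt(298) ↦ -sqrt(298) and sqrt(158) ↦ -sqrt(158), giving V_4.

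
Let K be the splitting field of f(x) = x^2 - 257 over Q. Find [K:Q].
[K:Q] = 2

The polynomial x^2 - 257 is irreducible over Q since 257 is not a perfect square. Its splitting field is Q(sqrt(257)), which has degree 2 over Q.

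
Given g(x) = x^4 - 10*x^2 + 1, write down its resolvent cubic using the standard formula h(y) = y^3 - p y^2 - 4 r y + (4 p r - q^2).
h(y) = y^3 + 10*y^2 - 4*y - 40

Identify coefficients: p = -10, q = 0, r = 1.
Plug into h(y) = y^3 - p y^2 - 4 r y + (4 p r - q^2):
  h(y) = y^3 - (-10) y^2 - 4*(1) y + (4*(-10)*(1) - (0)^2)
       = y^3 + (10) y^2 + (-4) y + (-40).
Simplifying: h(y) = y^3 + 10*y^2 - 4*y - 40.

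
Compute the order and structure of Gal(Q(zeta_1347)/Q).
|Gal(Q(zeta_1347)/Q)| = phi(1347) = 896; group ≅ (Z/1347Z)^* ≅ Z/2Z × Z/448Z

The n-th cyclotomic polynomial Φ_1347(x) is the minimal polynomial of zeta_1347 over Q and has degree phi(1347) = 896. So Q(zeta_1347) is a degree-896 Galois extension with Galois group (Z/1347Z)^*. By CRT, (Z/1347Z)^* ≅ (Z/3Z)^* × (Z/449Z)^*. Each prime-power unit group is (Z/3Z)^* ≅ Z/2Z; (Z/449Z)^* ≅ Z/448Z. Hence Gal(Q(zeta_1347)/Q) ≅ Z/2Z × Z/448Z.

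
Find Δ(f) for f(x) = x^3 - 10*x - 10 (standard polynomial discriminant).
Δ = 1300

For a depressed cubic x^3 + p x + q the discriminant is Δ = -4 p^3 - 27 q^2 = -4*(-10)^3 - 27*(-10)^2 = 4000 - 2700 = 1300.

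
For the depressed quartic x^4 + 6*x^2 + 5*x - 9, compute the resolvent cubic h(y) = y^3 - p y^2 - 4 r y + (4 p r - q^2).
h(y) = y^3 - 6*y^2 + 36*y - 241

Identify coefficients: p = 6, q = 5, r = -9.
Plug into h(y) = y^3 - p y^2 - 4 r y + (4 p r - q^2):
  h(y) = y^3 - (6) y^2 - 4*(-9) y + (4*(6)*(-9) - (5)^2)
       = y^3 + (-6) y^2 + (36) y + (-241).
Simplifying: h(y) = y^3 - 6*y^2 + 36*y - 241.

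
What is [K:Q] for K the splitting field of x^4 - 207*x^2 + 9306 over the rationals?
[K:Q] = 4

f factors as (x^2 - 141)(x^2 - 66); the splitting field is K = Q(sqrt(141), sqrt(66)). Since 141, 66, and 9306 are all non-squares in Q, the three subfields Q(sqrt(141)), Q(sqrt(66)), Q(sqrt(9306)) are distinct degree-2 extensions, so [K:Q] = 4 (Klein four Galois group).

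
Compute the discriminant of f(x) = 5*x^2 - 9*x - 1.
Δ = 101

For a quadratic a x^2 + b x + c the discriminant is Δ = b^2 - 4ac = (-9)^2 - 4*(5)*(-1) = 81 - (-20) = 101.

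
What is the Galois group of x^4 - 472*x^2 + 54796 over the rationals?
Gal(K/Q) = V_4 (Klein four-group, Z/2Z × Z/2Z)

f factors as (x^2 - 206)(x^2 - 266), so the splitting field is K = Q(sqrt(206), sqrt(266)). The elements 206, 266, 54796 are all non-squares in Q, so sqrt(206) and sqrt(266) generate independent quadratic extensions. Thus [K:Q] = 4 and Gal(K/Q) is generated by the two order-2 automorphisms sqrt(206) ↦ -sqrt(206) and sqrt(266) ↦ -sqrt(266), giving V_4.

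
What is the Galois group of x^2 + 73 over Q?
Gal(K/Q) = Z/2Z (cyclic of order 2)

x^2 + 73 is irreducible over Q since -73 is not a rational square. The splitting field Q(sqrt(-73)) has degree 2 over Q, and its unique nontrivial automorphism is sqrt(-73) ↦ -sqrt(-73). Hence Gal(Q(sqrt(-73))/Q) = Z/2Z.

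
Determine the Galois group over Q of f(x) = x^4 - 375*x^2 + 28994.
Gal(K/Q) = V_4 (Klein four-group, Z/2Z × Z/2Z)

f factors as (x^2 - 109)(x^2 - 266), so the splitting field is K = Q(sqrt(109), sqrt(266)). The elements 109, 266, 28994 are all non-squares in Q, so sqrt(109) and sqrt(266) generate independent quadratic extensions. Thus [K:Q] = 4 and Gal(K/Q) is generated by the two order-2 automorphisms sqrt(109) ↦ -sqrt(109) and sqrt(266) ↦ -sqrt(266), giving V_4.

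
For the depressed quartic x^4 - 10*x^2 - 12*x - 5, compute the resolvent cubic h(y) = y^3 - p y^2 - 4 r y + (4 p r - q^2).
h(y) = y^3 + 10*y^2 + 20*y + 56

Identify coefficients: p = -10, q = -12, r = -5.
Plug into h(y) = y^3 - p y^2 - 4 r y + (4 p r - q^2):
  h(y) = y^3 - (-10) y^2 - 4*(-5) y + (4*(-10)*(-5) - (-12)^2)
       = y^3 + (10) y^2 + (20) y + (56).
Simplifying: h(y) = y^3 + 10*y^2 + 20*y + 56.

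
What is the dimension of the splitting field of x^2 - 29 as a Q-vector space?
[K:Q] = 2

The polynomial x^2 - 29 is irreducible over Q since 29 is not a perfect square. Its splitting field is Q(sqrt(29)), which has degree 2 over Q.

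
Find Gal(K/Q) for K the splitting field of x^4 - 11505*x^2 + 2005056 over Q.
Gal(K/Q) = Z/2Z (cyclic of order 2)

f factors as (x^2 - 177)(x^2 - 11328), so the splitting field is K = Q(sqrt(177), sqrt(11328)). The squarefree part of 177 is 177 and the squarefree part of 11328 is also 177, so sqrt(177) and sqrt(11328) are both rational multiples of sqrt(177). Hence Q(sqrt(177)) = Q(sqrt(11328)) = Q(sqrt(177)), and the splitting field collapses to a single degree-2 extension with Galois group Z/2Z.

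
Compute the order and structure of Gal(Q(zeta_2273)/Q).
|Gal(Q(zeta_2273)/Q)| = phi(2273) = 2272; group ≅ (Z/2273Z)^* ≅ Z/2272Z

The n-th cyclotomic polynomial Φ_2273(x) is the minimal polynomial of zeta_2273 over Q and has degree phi(2273) = 2272. So Q(zeta_2273) is a degree-2272 Galois extension with Galois group (Z/2273Z)^*. (Z/2273Z)^* is cyclic since 2273 is an odd prime power (or 4). Hence Gal(Q(zeta_2273)/Q) ≅ Z/2272Z.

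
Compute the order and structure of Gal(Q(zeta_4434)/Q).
|Gal(Q(zeta_4434)/Q)| = phi(4434) = 1476; group ≅ (Z/4434Z)^* ≅ Z/2Z × Z/738Z

The n-th cyclotomic polynomial Φ_4434(x) is the minimal polynomial of zeta_4434 over Q and has degree phi(4434) = 1476. So Q(zeta_4434) is a degree-1476 Galois extension with Galois group (Z/4434Z)^*. By CRT, (Z/4434Z)^* ≅ (Z/2Z)^* × (Z/3Z)^* × (Z/739Z)^*. Each prime-power unit group is (Z/2Z)^* ≅ trivial group (order 1); (Z/3Z)^* ≅ Z/2Z; (Z/739Z)^* ≅ Z/738Z. Hence Gal(Q(zeta_4434)/Q) ≅ Z/2Z × Z/738Z.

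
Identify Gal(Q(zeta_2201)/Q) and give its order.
|Gal(Q(zeta_2201)/Q)| = phi(2201) = 2100; group ≅ (Z/2201Z)^* ≅ Z/30Z × Z/70Z

The n-th cyclotomic polynomial Φ_2201(x) is the minimal polynomial of zeta_2201 over Q and has degree phi(2201) = 2100. So Q(zeta_2201) is a degree-2100 Galois extension with Galois group (Z/2201Z)^*. By CRT, (Z/2201Z)^* ≅ (Z/31Z)^* × (Z/71Z)^*. Each prime-power unit group is (Z/31Z)^* ≅ Z/30Z; (Z/71Z)^* ≅ Z/70Z. Hence Gal(Q(zeta_2201)/Q) ≅ Z/30Z × Z/70Z.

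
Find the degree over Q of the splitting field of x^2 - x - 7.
[K:Q] = 2

The discriminant of x^2 + (-1)*x + (-7) is b^2 - 4c = 1 - (-28) = 29. Since 29 is not a perfect square in Q, the polynomial is irreducible over Q. Its two roots generate a degree-2 extension, so [K:Q] = 2.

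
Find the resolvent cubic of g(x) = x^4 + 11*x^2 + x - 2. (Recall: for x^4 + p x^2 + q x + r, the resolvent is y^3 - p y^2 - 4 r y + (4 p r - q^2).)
h(y) = y^3 - 11*y^2 + 8*y - 89

Identify coefficients: p = 11, q = 1, r = -2.
Plug into h(y) = y^3 - p y^2 - 4 r y + (4 p r - q^2):
  h(y) = y^3 - (11) y^2 - 4*(-2) y + (4*(11)*(-2) - (1)^2)
       = y^3 + (-11) y^2 + (8) y + (-89).
Simplifying: h(y) = y^3 - 11*y^2 + 8*y - 89.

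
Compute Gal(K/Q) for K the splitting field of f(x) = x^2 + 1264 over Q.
Gal(K/Q) = Z/2Z (cyclic of order 2)

x^2 + 1264 is irreducible over Q since -1264 is not a rational square. The splitting field Q(sqrt(-1264)) has degree 2 over Q, and its unique nontrivial automorphism is sqrt(-1264) ↦ -sqrt(-1264). Hence Gal(Q(sqrt(-1264))/Q) = Z/2Z.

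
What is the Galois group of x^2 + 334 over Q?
Gal(K/Q) = Z/2Z (cyclic of order 2)

x^2 + 334 is irreducible over Q since -334 is not a rational square. The splitting field Q(sqrt(-334)) has degree 2 over Q, and its unique nontrivial automorphism is sqrt(-334) ↦ -sqrt(-334). Hence Gal(Q(sqrt(-334))/Q) = Z/2Z.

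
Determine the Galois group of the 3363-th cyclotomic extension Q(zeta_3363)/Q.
|Gal(Q(zeta_3363)/Q)| = phi(3363) = 2088; group ≅ (Z/3363Z)^* ≅ Z/2Z × Z/18Z × Z/58Z

The n-th cyclotomic polynomial Φ_3363(x) is the minimal polynomial of zeta_3363 over Q and has degree phi(3363) = 2088. So Q(zeta_3363) is a degree-2088 Galois extension with Galois group (Z/3363Z)^*. By CRT, (Z/3363Z)^* ≅ (Z/3Z)^* × (Z/19Z)^* × (Z/59Z)^*. Each prime-power unit group is (Z/3Z)^* ≅ Z/2Z; (Z/19Z)^* ≅ Z/18Z; (Z/59Z)^* ≅ Z/58Z. Hence Gal(Q(zeta_3363)/Q) ≅ Z/2Z × Z/18Z × Z/58Z.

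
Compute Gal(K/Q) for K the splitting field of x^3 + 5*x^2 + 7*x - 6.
Gal(K/Q) = S_3 (symmetric group of order 6)

Compute the discriminant of x^3 + (5)*x^2 + (7)*x + (-6): Δ = -1899. Since Δ is not a rational square, the Galois group is not contained in A_3; it must be the full S_3 (irreducibility of the cubic rules out anything smaller).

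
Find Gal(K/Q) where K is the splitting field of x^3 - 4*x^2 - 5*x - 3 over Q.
Gal(K/Q) = S_3 (symmetric group of order 6)

Compute the discriminant of x^3 + (-4)*x^2 + (-5)*x + (-3): Δ = -1191. Since Δ is not a rational square, the Galois group is not contained in A_3; it must be the full S_3 (irreducibility of the cubic rules out anything smaller).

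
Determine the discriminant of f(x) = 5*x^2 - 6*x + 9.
Δ = -144

For a quadratic a x^2 + b x + c the discriminant is Δ = b^2 - 4ac = (-6)^2 - 4*(5)*(9) = 36 - (180) = -144.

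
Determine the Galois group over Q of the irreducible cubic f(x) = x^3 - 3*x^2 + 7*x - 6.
Gal(K/Q) = S_3 (symmetric group of order 6)

Compute the discriminant of x^3 + (-3)*x^2 + (7)*x + (-6): Δ = -283. Since Δ is not a rational square, the Galois group is not contained in A_3; it must be the full S_3 (irreducibility of the cubic rules out anything smaller).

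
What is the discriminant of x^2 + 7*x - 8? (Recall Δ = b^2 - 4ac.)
Δ = 81

For a quadratic a x^2 + b x + c the discriminant is Δ = b^2 - 4ac = (7)^2 - 4*(1)*(-8) = 49 - (-32) = 81.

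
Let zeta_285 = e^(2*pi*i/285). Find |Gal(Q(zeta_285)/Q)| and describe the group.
|Gal(Q(zeta_285)/Q)| = phi(285) = 144; group ≅ (Z/285Z)^* ≅ Z/2Z × Z/4Z × Z/18Z

The n-th cyclotomic polynomial Φ_285(x) is the minimal polynomial of zeta_285 over Q and has degree phi(285) = 144. So Q(zeta_285) is a degree-144 Galois extension with Galois group (Z/285Z)^*. By CRT, (Z/285Z)^* ≅ (Z/3Z)^* × (Z/5Z)^* × (Z/19Z)^*. Each prime-power unit group is (Z/3Z)^* ≅ Z/2Z; (Z/5Z)^* ≅ Z/4Z; (Z/19Z)^* ≅ Z/18Z. Hence Gal(Q(zeta_285)/Q) ≅ Z/2Z × Z/4Z × Z/18Z.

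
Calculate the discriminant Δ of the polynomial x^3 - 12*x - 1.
Δ = 6885

For a depressed cubic x^3 + p x + q the discriminant is Δ = -4 p^3 - 27 q^2 = -4*(-12)^3 - 27*(-1)^2 = 6912 - 27 = 6885.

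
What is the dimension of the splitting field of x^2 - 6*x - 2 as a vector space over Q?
[K:Q] = 2

The discriminant of x^2 + (-6)*x + (-2) is b^2 - 4c = 36 - (-8) = 44. Since 44 is not a perfect square in Q, the polynomial is irreducible over Q. Its two roots generate a degree-2 extension, so [K:Q] = 2.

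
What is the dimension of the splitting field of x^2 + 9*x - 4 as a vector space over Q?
[K:Q] = 2

The discriminant of x^2 + (9)*x + (-4) is b^2 - 4c = 81 - (-16) = 97. Since 97 is not a perfect square in Q, the polynomial is irreducible over Q. Its two roots generate a degree-2 extension, so [K:Q] = 2.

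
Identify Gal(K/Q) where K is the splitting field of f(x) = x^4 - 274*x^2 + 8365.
Gal(K/Q) = V_4 (Klein four-group, Z/2Z × Z/2Z)

f factors as (x^2 - 239)(x^2 - 35), so the splitting field is K = Q(sqrt(239), sqrt(35)). The elements 239, 35, 8365 are all non-squares in Q, so sqrt(239) and sqrt(35) generate independent quadratic extensions. Thus [K:Q] = 4 and Gal(K/Q) is generated by the two order-2 automorphisms sqrt(239) ↦ -sqrt(239) and sqrt(35) ↦ -sqrt(35), giving V_4.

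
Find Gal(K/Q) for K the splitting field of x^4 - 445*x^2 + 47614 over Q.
Gal(K/Q) = V_4 (Klein four-group, Z/2Z × Z/2Z)

f factors as (x^2 - 266)(x^2 - 179), so the splitting field is K = Q(sqrt(266), sqrt(179)). The elements 266, 179, 47614 are all non-squares in Q, so sqrt(266) and sqrt(179) generate independent quadratic extensions. Thus [K:Q] = 4 and Gal(K/Q) is generated by the two order-2 automorphisms sqrt(266) ↦ -sqrt(266) and sqrt(179) ↦ -sqrt(179), giving V_4.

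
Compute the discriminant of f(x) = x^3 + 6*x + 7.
Δ = -2187

For a depressed cubic x^3 + p x + q the discriminant is Δ = -4 p^3 - 27 q^2 = -4*(6)^3 - 27*(7)^2 = -864 - 1323 = -2187.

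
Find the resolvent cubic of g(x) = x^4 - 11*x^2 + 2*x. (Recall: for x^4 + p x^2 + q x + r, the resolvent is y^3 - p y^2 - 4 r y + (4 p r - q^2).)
h(y) = y^3 + 11*y^2 - 4

Identify coefficients: p = -11, q = 2, r = 0.
Plug into h(y) = y^3 - p y^2 - 4 r y + (4 p r - q^2):
  h(y) = y^3 - (-11) y^2 - 4*(0) y + (4*(-11)*(0) - (2)^2)
       = y^3 + (11) y^2 + (0) y + (-4).
Simplifying: h(y) = y^3 + 11*y^2 - 4.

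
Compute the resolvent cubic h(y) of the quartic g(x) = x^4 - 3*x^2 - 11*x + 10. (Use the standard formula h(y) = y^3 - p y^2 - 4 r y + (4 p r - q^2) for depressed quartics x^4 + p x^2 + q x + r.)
h(y) = y^3 + 3*y^2 - 40*y - 241

Identify coefficients: p = -3, q = -11, r = 10.
Plug into h(y) = y^3 - p y^2 - 4 r y + (4 p r - q^2):
  h(y) = y^3 - (-3) y^2 - 4*(10) y + (4*(-3)*(10) - (-11)^2)
       = y^3 + (3) y^2 + (-40) y + (-241).
Simplifying: h(y) = y^3 + 3*y^2 - 40*y - 241.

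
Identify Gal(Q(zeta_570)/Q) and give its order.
|Gal(Q(zeta_570)/Q)| = phi(570) = 144; group ≅ (Z/570Z)^* ≅ Z/2Z × Z/4Z × Z/18Z

The n-th cyclotomic polynomial Φ_570(x) is the minimal polynomial of zeta_570 over Q and has degree phi(570) = 144. So Q(zeta_570) is a degree-144 Galois extension with Galois group (Z/570Z)^*. By CRT, (Z/570Z)^* ≅ (Z/2Z)^* × (Z/3Z)^* × (Z/5Z)^* × (Z/19Z)^*. Each prime-power unit group is (Z/2Z)^* ≅ trivial group (order 1); (Z/3Z)^* ≅ Z/2Z; (Z/5Z)^* ≅ Z/4Z; (Z/19Z)^* ≅ Z/18Z. Hence Gal(Q(zeta_570)/Q) ≅ Z/2Z × Z/4Z × Z/18Z.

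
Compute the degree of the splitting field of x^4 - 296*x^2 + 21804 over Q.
[K:Q] = 4

f factors as (x^2 - 138)(x^2 - 158); the splitting field is K = Q(sqrt(138), sqrt(158)). Since 138, 158, and 21804 are all non-squares in Q, the three subfields Q(sqrt(138)), Q(sqrt(158)), Q(sqrt(21804)) are distinct degree-2 extensions, so [K:Q] = 4 (Klein four Galois group).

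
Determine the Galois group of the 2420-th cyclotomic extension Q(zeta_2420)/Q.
|Gal(Q(zeta_2420)/Q)| = phi(2420) = 880; group ≅ (Z/2420Z)^* ≅ Z/2Z × Z/4Z × Z/110Z

The n-th cyclotomic polynomial Φ_2420(x) is the minimal polynomial of zeta_2420 over Q and has degree phi(2420) = 880. So Q(zeta_2420) is a degree-880 Galois extension with Galois group (Z/2420Z)^*. By CRT, (Z/2420Z)^* ≅ (Z/4Z)^* × (Z/5Z)^* × (Z/121Z)^*. Each prime-power unit group is (Z/4Z)^* ≅ Z/2Z; (Z/5Z)^* ≅ Z/4Z; (Z/121Z)^* ≅ Z/110Z. Hence Gal(Q(zeta_2420)/Q) ≅ Z/2Z × Z/4Z × Z/110Z.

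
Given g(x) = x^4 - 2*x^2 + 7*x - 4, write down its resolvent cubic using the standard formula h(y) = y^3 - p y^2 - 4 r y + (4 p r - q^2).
h(y) = y^3 + 2*y^2 + 16*y - 17

Identify coefficients: p = -2, q = 7, r = -4.
Plug into h(y) = y^3 - p y^2 - 4 r y + (4 p r - q^2):
  h(y) = y^3 - (-2) y^2 - 4*(-4) y + (4*(-2)*(-4) - (7)^2)
       = y^3 + (2) y^2 + (16) y + (-17).
Simplifying: h(y) = y^3 + 2*y^2 + 16*y - 17.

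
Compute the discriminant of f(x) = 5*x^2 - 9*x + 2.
Δ = 41

For a quadratic a x^2 + b x + c the discriminant is Δ = b^2 - 4ac = (-9)^2 - 4*(5)*(2) = 81 - (40) = 41.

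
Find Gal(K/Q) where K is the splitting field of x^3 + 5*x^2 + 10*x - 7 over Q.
Gal(K/Q) = S_3 (symmetric group of order 6)

Compute the discriminant of x^3 + (5)*x^2 + (10)*x + (-7): Δ = -5623. Since Δ is not a rational square, the Galois group is not contained in A_3; it must be the full S_3 (irreducibility of the cubic rules out anything smaller).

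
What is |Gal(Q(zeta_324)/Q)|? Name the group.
|Gal(Q(zeta_324)/Q)| = phi(324) = 108; group ≅ (Z/324Z)^* ≅ Z/2Z × Z/54Z

The n-th cyclotomic polynomial Φ_324(x) is the minimal polynomial of zeta_324 over Q and has degree phi(324) = 108. So Q(zeta_324) is a degree-108 Galois extension with Galois group (Z/324Z)^*. By CRT, (Z/324Z)^* ≅ (Z/4Z)^* × (Z/81Z)^*. Each prime-power unit group is (Z/4Z)^* ≅ Z/2Z; (Z/81Z)^* ≅ Z/54Z. Hence Gal(Q(zeta_324)/Q) ≅ Z/2Z × Z/54Z.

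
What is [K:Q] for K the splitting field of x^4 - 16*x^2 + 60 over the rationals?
[K:Q] = 4

f factors as (x^2 - 10)(x^2 - 6); the splitting field is K = Q(sqrt(10), sqrt(6)). Since 10, 6, and 60 are all non-squares in Q, the three subfields Q(sqrt(10)), Q(sqrt(6)), Q(sqrt(60)) are distinct degree-2 extensions, so [K:Q] = 4 (Klein four Galois group).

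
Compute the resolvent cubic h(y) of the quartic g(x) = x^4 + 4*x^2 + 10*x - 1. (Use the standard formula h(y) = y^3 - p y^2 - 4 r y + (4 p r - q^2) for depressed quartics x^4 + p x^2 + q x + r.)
h(y) = y^3 - 4*y^2 + 4*y - 116

Identify coefficients: p = 4, q = 10, r = -1.
Plug into h(y) = y^3 - p y^2 - 4 r y + (4 p r - q^2):
  h(y) = y^3 - (4) y^2 - 4*(-1) y + (4*(4)*(-1) - (10)^2)
       = y^3 + (-4) y^2 + (4) y + (-116).
Simplifying: h(y) = y^3 - 4*y^2 + 4*y - 116.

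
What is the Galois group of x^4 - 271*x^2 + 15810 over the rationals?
Gal(K/Q) = V_4 (Klein four-group, Z/2Z × Z/2Z)

f factors as (x^2 - 186)(x^2 - 85), so the splitting field is K = Q(sqrt(186), sqrt(85)). The elements 186, 85, 15810 are all non-squares in Q, so sqrt(186) and sqrt(85) generate independent quadratic extensions. Thus [K:Q] = 4 and Gal(K/Q) is generated by the two order-2 automorphisms sqrt(186) ↦ -sqrt(186) and sqrt(85) ↦ -sqrt(85), giving V_4.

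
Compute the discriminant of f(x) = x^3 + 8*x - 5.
Δ = -2723

For a depressed cubic x^3 + p x + q the discriminant is Δ = -4 p^3 - 27 q^2 = -4*(8)^3 - 27*(-5)^2 = -2048 - 675 = -2723.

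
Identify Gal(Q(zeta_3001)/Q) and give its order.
|Gal(Q(zeta_3001)/Q)| = phi(3001) = 3000; group ≅ (Z/3001Z)^* ≅ Z/3000Z

The n-th cyclotomic polynomial Φ_3001(x) is the minimal polynomial of zeta_3001 over Q and has degree phi(3001) = 3000. So Q(zeta_3001) is a degree-3000 Galois extension with Galois group (Z/3001Z)^*. (Z/3001Z)^* is cyclic since 3001 is an odd prime power (or 4). Hence Gal(Q(zeta_3001)/Q) ≅ Z/3000Z.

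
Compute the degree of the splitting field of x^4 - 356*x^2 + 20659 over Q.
[K:Q] = 4

f factors as (x^2 - 283)(x^2 - 73); the splitting field is K = Q(sqrt(283), sqrt(73)). Since 283, 73, and 20659 are all non-squares in Q, the three subfields Q(sqrt(283)), Q(sqrt(73)), Q(sqrt(20659)) are distinct degree-2 extensions, so [K:Q] = 4 (Klein four Galois group).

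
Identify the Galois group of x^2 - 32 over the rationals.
Gal(K/Q) = Z/2Z (cyclic of order 2)

x^2 - 32 is irreducible over Q since 32 is not a rational square. The splitting field Q(sqrt(32)) has degree 2 over Q, and its unique nontrivial automorphism is sqrt(32) ↦ -sqrt(32). Hence Gal(Q(sqrt(32))/Q) = Z/2Z.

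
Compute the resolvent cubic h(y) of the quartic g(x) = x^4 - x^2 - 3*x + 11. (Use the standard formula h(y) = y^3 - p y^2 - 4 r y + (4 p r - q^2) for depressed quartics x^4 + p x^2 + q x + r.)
h(y) = y^3 + y^2 - 44*y - 53

Identify coefficients: p = -1, q = -3, r = 11.
Plug into h(y) = y^3 - p y^2 - 4 r y + (4 p r - q^2):
  h(y) = y^3 - (-1) y^2 - 4*(11) y + (4*(-1)*(11) - (-3)^2)
       = y^3 + (1) y^2 + (-44) y + (-53).
Simplifying: h(y) = y^3 + y^2 - 44*y - 53.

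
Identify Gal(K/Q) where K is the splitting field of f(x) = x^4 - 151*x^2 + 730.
Gal(K/Q) = V_4 (Klein four-group, Z/2Z × Z/2Z)

f factors as (x^2 - 5)(x^2 - 146), so the splitting field is K = Q(sqrt(5), sqrt(146)). The elements 5, 146, 730 are all non-squares in Q, so sqrt(5) and sqrt(146) generate independent quadratic extensions. Thus [K:Q] = 4 and Gal(K/Q) is generated by the two order-2 automorphisms sqrt(5) ↦ -sqrt(5) and sqrt(146) ↦ -sqrt(146), giving V_4.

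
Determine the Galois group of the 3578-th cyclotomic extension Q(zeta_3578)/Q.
|Gal(Q(zeta_3578)/Q)| = phi(3578) = 1788; group ≅ (Z/3578Z)^* ≅ Z/1788Z

The n-th cyclotomic polynomial Φ_3578(x) is the minimal polynomial of zeta_3578 over Q and has degree phi(3578) = 1788. So Q(zeta_3578) is a degree-1788 Galois extension with Galois group (Z/3578Z)^*. By CRT, (Z/3578Z)^* ≅ (Z/2Z)^* × (Z/1789Z)^*. Each prime-power unit group is (Z/2Z)^* ≅ trivial group (order 1); (Z/1789Z)^* ≅ Z/1788Z. Hence Gal(Q(zeta_3578)/Q) ≅ Z/1788Z.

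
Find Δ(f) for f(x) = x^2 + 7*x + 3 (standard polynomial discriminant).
Δ = 37

For a quadratic a x^2 + b x + c the discriminant is Δ = b^2 - 4ac = (7)^2 - 4*(1)*(3) = 49 - (12) = 37.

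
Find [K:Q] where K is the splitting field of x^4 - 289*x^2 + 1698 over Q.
[K:Q] = 4

f factors as (x^2 - 6)(x^2 - 283); the splitting field is K = Q(sqrt(6), sqrt(283)). Since 6, 283, and 1698 are all non-squares in Q, the three subfields Q(sqrt(6)), Q(sqrt(283)), Q(sqrt(1698)) are distinct degree-2 extensions, so [K:Q] = 4 (Klein four Galois group).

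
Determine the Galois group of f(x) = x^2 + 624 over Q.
Gal(K/Q) = Z/2Z (cyclic of order 2)

x^2 + 624 is irreducible over Q since -624 is not a rational square. The splitting field Q(sqrt(-624)) has degree 2 over Q, and its unique nontrivial automorphism is sqrt(-624) ↦ -sqrt(-624). Hence Gal(Q(sqrt(-624))/Q) = Z/2Z.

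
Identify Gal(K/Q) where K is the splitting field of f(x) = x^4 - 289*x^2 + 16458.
Gal(K/Q) = V_4 (Klein four-group, Z/2Z × Z/2Z)

f factors as (x^2 - 211)(x^2 - 78), so the splitting field is K = Q(sqrt(211), sqrt(78)). The elements 211, 78, 16458 are all non-squares in Q, so sqrt(211) and sqrt(78) generate independent quadratic extensions. Thus [K:Q] = 4 and Gal(K/Q) is generated by the two order-2 automorphisms sqrt(211) ↦ -sqrt(211) and sqrt(78) ↦ -sqrt(78), giving V_4.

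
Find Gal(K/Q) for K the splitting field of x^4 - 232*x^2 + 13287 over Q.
Gal(K/Q) = V_4 (Klein four-group, Z/2Z × Z/2Z)

f factors as (x^2 - 129)(x^2 - 103), so the splitting field is K = Q(sqrt(129), sqrt(103)). The elements 129, 103, 13287 are all non-squares in Q, so sqrt(129) and sqrt(103) generate independent quadratic extensions. Thus [K:Q] = 4 and Gal(K/Q) is generated by the two order-2 automorphisms sqrt(129) ↦ -sqrt(129) and sqrt(103) ↦ -sqrt(103), giving V_4.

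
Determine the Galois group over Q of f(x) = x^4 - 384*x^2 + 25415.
Gal(K/Q) = V_4 (Klein four-group, Z/2Z × Z/2Z)

f factors as (x^2 - 299)(x^2 - 85), so the splitting field is K = Q(sqrt(299), sqrt(85)). The elements 299, 85, 25415 are all non-squares in Q, so sqrt(299) and sqrt(85) generate independent quadratic extensions. Thus [K:Q] = 4 and Gal(K/Q) is generated by the two order-2 automorphisms sqrt(299) ↦ -sqrt(299) and sqrt(85) ↦ -sqrt(85), giving V_4.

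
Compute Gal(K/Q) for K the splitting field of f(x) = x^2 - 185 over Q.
Gal(K/Q) = Z/2Z (cyclic of order 2)

x^2 - 185 is irreducible over Q since 185 is not a rational square. The splitting field Q(sqrt(185)) has degree 2 over Q, and its unique nontrivial automorphism is sqrt(185) ↦ -sqrt(185). Hence Gal(Q(sqrt(185))/Q) = Z/2Z.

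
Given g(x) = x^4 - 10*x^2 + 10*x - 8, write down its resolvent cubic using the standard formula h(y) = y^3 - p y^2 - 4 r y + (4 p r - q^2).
h(y) = y^3 + 10*y^2 + 32*y + 220

Identify coefficients: p = -10, q = 10, r = -8.
Plug into h(y) = y^3 - p y^2 - 4 r y + (4 p r - q^2):
  h(y) = y^3 - (-10) y^2 - 4*(-8) y + (4*(-10)*(-8) - (10)^2)
       = y^3 + (10) y^2 + (32) y + (220).
Simplifying: h(y) = y^3 + 10*y^2 + 32*y + 220.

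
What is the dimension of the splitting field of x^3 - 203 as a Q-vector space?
[K:Q] = 6

x^3 - 203 has one real root r = 203^(1/3) and two complex roots r*zeta_3, r*zeta_3^2 where zeta_3 = e^(2*pi*i/3). The splitting field is Q(r, zeta_3). [Q(r):Q] = 3 and [Q(zeta_3):Q] = 2 with gcd = 1, so [Q(r, zeta_3):Q] = 3 * 2 = 6.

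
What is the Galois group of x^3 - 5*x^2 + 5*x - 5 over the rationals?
Gal(K/Q) = S_3 (symmetric group of order 6)

Compute the discriminant of x^3 + (-5)*x^2 + (5)*x + (-5): Δ = -800. Since Δ is not a rational square, the Galois group is not contained in A_3; it must be the full S_3 (irreducibility of the cubic rules out anything smaller).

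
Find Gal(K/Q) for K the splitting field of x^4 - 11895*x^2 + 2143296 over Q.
Gal(K/Q) = Z/2Z (cyclic of order 2)

f factors as (x^2 - 183)(x^2 - 11712), so the splitting field is K = Q(sqrt(183), sqrt(11712)). The squarefree part of 183 is 183 and the squarefree part of 11712 is also 183, so sqrt(183) and sqrt(11712) are both rational multiples of sqrt(183). Hence Q(sqrt(183)) = Q(sqrt(11712)) = Q(sqrt(183)), and the splitting field collapses to a single degree-2 extension with Galois group Z/2Z.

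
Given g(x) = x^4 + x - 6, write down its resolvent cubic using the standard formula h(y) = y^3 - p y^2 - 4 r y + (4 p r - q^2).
h(y) = y^3 + 24*y - 1

Identify coefficients: p = 0, q = 1, r = -6.
Plug into h(y) = y^3 - p y^2 - 4 r y + (4 p r - q^2):
  h(y) = y^3 - (0) y^2 - 4*(-6) y + (4*(0)*(-6) - (1)^2)
       = y^3 + (0) y^2 + (24) y + (-1).
Simplifying: h(y) = y^3 + 24*y - 1.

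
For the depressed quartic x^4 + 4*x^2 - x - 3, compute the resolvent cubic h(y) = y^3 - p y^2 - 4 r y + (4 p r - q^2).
h(y) = y^3 - 4*y^2 + 12*y - 49

Identify coefficients: p = 4, q = -1, r = -3.
Plug into h(y) = y^3 - p y^2 - 4 r y + (4 p r - q^2):
  h(y) = y^3 - (4) y^2 - 4*(-3) y + (4*(4)*(-3) - (-1)^2)
       = y^3 + (-4) y^2 + (12) y + (-49).
Simplifying: h(y) = y^3 - 4*y^2 + 12*y - 49.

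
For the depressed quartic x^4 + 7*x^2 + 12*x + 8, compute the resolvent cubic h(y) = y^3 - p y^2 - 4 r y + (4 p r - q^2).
h(y) = y^3 - 7*y^2 - 32*y + 80

Identify coefficients: p = 7, q = 12, r = 8.
Plug into h(y) = y^3 - p y^2 - 4 r y + (4 p r - q^2):
  h(y) = y^3 - (7) y^2 - 4*(8) y + (4*(7)*(8) - (12)^2)
       = y^3 + (-7) y^2 + (-32) y + (80).
Simplifying: h(y) = y^3 - 7*y^2 - 32*y + 80.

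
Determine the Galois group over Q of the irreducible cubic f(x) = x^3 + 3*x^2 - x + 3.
Gal(K/Q) = S_3 (symmetric group of order 6)

Compute the discriminant of x^3 + (3)*x^2 + (-1)*x + (3): Δ = -716. Since Δ is not a rational square, the Galois group is not contained in A_3; it must be the full S_3 (irreducibility of the cubic rules out anything smaller).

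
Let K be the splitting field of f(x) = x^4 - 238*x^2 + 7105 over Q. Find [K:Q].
[K:Q] = 4

f factors as (x^2 - 203)(x^2 - 35); the splitting field is K = Q(sqrt(203), sqrt(35)). Since 203, 35, and 7105 are all non-squares in Q, the three subfields Q(sqrt(203)), Q(sqrt(35)), Q(sqrt(7105)) are distinct degree-2 extensions, so [K:Q] = 4 (Klein four Galois group).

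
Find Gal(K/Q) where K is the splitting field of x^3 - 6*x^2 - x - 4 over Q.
Gal(K/Q) = S_3 (symmetric group of order 6)

Compute the discriminant of x^3 + (-6)*x^2 + (-1)*x + (-4): Δ = -4280. Since Δ is not a rational square, the Galois group is not contained in A_3; it must be the full S_3 (irreducibility of the cubic rules out anything smaller).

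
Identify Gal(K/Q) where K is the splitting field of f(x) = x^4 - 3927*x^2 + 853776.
Gal(K/Q) = Z/2Z (cyclic of order 2)

f factors as (x^2 - 231)(x^2 - 3696), so the splitting field is K = Q(sqrt(231), sqrt(3696)). The squarefree part of 231 is 231 and the squarefree part of 3696 is also 231, so sqrt(231) and sqrt(3696) are both rational multiples of sqrt(231). Hence Q(sqrt(231)) = Q(sqrt(3696)) = Q(sqrt(231)), and the splitting field collapses to a single degree-2 extension with Galois group Z/2Z.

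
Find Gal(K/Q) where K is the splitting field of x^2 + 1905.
Gal(K/Q) = Z/2Z (cyclic of order 2)

x^2 + 1905 is irreducible over Q since -1905 is not a rational square. The splitting field Q(sqrt(-1905)) has degree 2 over Q, and its unique nontrivial automorphism is sqrt(-1905) ↦ -sqrt(-1905). Hence Gal(Q(sqrt(-1905))/Q) = Z/2Z.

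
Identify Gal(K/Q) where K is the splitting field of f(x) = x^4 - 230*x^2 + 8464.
Gal(K/Q) = Z/2Z (cyclic of order 2)

f factors as (x^2 - 184)(x^2 - 46), so the splitting field is K = Q(sqrt(184), sqrt(46)). The squarefree part of 184 is 46 and the squarefree part of 46 is also 46, so sqrt(184) and sqrt(46) are both rational multiples of sqrt(46). Hence Q(sqrt(184)) = Q(sqrt(46)) = Q(sqrt(46)), and the splitting field collapses to a single degree-2 extension with Galois group Z/2Z.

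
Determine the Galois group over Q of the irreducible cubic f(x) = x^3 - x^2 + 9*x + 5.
Gal(K/Q) = S_3 (symmetric group of order 6)

Compute the discriminant of x^3 + (-1)*x^2 + (9)*x + (5): Δ = -4300. Since Δ is not a rational square, the Galois group is not contained in A_3; it must be the full S_3 (irreducibility of the cubic rules out anything smaller).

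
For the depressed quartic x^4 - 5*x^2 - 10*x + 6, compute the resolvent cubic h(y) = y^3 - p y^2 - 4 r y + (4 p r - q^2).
h(y) = y^3 + 5*y^2 - 24*y - 220

Identify coefficients: p = -5, q = -10, r = 6.
Plug into h(y) = y^3 - p y^2 - 4 r y + (4 p r - q^2):
  h(y) = y^3 - (-5) y^2 - 4*(6) y + (4*(-5)*(6) - (-10)^2)
       = y^3 + (5) y^2 + (-24) y + (-220).
Simplifying: h(y) = y^3 + 5*y^2 - 24*y - 220.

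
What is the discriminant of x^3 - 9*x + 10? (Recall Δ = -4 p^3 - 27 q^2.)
Δ = 216

For a depressed cubic x^3 + p x + q the discriminant is Δ = -4 p^3 - 27 q^2 = -4*(-9)^3 - 27*(10)^2 = 2916 - 2700 = 216.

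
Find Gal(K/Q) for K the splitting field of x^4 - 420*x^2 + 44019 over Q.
Gal(K/Q) = V_4 (Klein four-group, Z/2Z × Z/2Z)

f factors as (x^2 - 219)(x^2 - 201), so the splitting field is K = Q(sqrt(219), sqrt(201)). The elements 219, 201, 44019 are all non-squares in Q, so sqrt(219) and sqrt(201) generate independent quadratic extensions. Thus [K:Q] = 4 and Gal(K/Q) is generated by the two order-2 automorphisms sqrt(219) ↦ -sqrt(219) and sqrt(201) ↦ -sqrt(201), giving V_4.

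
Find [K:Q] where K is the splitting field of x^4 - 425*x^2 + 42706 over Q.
[K:Q] = 4

f factors as (x^2 - 163)(x^2 - 262); the splitting field is K = Q(sqrt(163), sqrt(262)). Since 163, 262, and 42706 are all non-squares in Q, the three subfields Q(sqrt(163)), Q(sqrt(262)), Q(sqrt(42706)) are distinct degree-2 extensions, so [K:Q] = 4 (Klein four Galois group).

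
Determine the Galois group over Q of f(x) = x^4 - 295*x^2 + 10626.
Gal(K/Q) = V_4 (Klein four-group, Z/2Z × Z/2Z)

f factors as (x^2 - 42)(x^2 - 253), so the splitting field is K = Q(sqrt(42), sqrt(253)). The elements 42, 253, 10626 are all non-squares in Q, so sqrt(42) and sqrt(253) generate independent quadratic extensions. Thus [K:Q] = 4 and Gal(K/Q) is generated by the two order-2 automorphisms sqrt(42) ↦ -sqrt(42) and sqrt(253) ↦ -sqrt(253), giving V_4.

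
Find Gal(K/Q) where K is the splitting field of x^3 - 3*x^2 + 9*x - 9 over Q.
Gal(K/Q) = S_3 (symmetric group of order 6)

Compute the discriminant of x^3 + (-3)*x^2 + (9)*x + (-9): Δ = -972. Since Δ is not a rational square, the Galois group is not contained in A_3; it must be the full S_3 (irreducibility of the cubic rules out anything smaller).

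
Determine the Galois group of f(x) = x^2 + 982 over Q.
Gal(K/Q) = Z/2Z (cyclic of order 2)

x^2 + 982 is irreducible over Q since -982 is not a rational square. The splitting field Q(sqrt(-982)) has degree 2 over Q, and its unique nontrivial automorphism is sqrt(-982) ↦ -sqrt(-982). Hence Gal(Q(sqrt(-982))/Q) = Z/2Z.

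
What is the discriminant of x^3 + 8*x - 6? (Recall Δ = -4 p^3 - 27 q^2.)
Δ = -3020

For a depressed cubic x^3 + p x + q the discriminant is Δ = -4 p^3 - 27 q^2 = -4*(8)^3 - 27*(-6)^2 = -2048 - 972 = -3020.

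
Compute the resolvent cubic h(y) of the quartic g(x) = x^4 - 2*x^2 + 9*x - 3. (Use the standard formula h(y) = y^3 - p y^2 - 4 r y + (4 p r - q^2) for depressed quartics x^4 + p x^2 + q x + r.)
h(y) = y^3 + 2*y^2 + 12*y - 57

Identify coefficients: p = -2, q = 9, r = -3.
Plug into h(y) = y^3 - p y^2 - 4 r y + (4 p r - q^2):
  h(y) = y^3 - (-2) y^2 - 4*(-3) y + (4*(-2)*(-3) - (9)^2)
       = y^3 + (2) y^2 + (12) y + (-57).
Simplifying: h(y) = y^3 + 2*y^2 + 12*y - 57.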